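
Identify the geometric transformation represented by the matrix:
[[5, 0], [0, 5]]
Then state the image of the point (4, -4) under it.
uniform scaling by factor 5; image of (4, -4) is (20, -20)

This is a diagonal matrix with equal entries 5, so it scales both axes by the same factor 5.
The matrix [[5, 0], [0, 5]] represents: uniform scaling by factor 5.
Applying it to (4, -4): [5·4 + 0·-4, 0·4 + 5·-4] = (20, -20).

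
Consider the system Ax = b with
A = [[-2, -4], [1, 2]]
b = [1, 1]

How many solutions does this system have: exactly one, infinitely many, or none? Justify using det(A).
No solution

det(A) = (-2)*(2) - (-4)*(1) = 0, so A is singular.
The column space of A is span(column 1) = span([-2, 1]).
b = [1, 1] is not a scalar multiple of column 1, so b ∉ column space and the system is inconsistent — no solution.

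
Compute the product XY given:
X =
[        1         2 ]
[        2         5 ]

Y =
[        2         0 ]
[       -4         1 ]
XY =
[       -6         2 ]
[      -16         5 ]

Matrix multiplication: (XY)[i][j] = sum over k of X[i][k] * Y[k][j].
  (XY)[0][0] = (1)*(2) + (2)*(-4) = -6
  (XY)[0][1] = (1)*(0) + (2)*(1) = 2
  (XY)[1][0] = (2)*(2) + (5)*(-4) = -16
  (XY)[1][1] = (2)*(0) + (5)*(1) = 5
XY =
[       -6         2 ]
[      -16         5 ]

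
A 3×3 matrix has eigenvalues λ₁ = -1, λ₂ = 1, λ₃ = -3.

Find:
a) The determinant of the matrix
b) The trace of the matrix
det = 3, trace = -3

Two standard eigenvalue identities:
- det(A) equals the product of the eigenvalues (counted with multiplicity).
- trace(A) equals the sum of the eigenvalues.
det(A) = (-1)*(1)*(-3) = 3.
trace(A) = -1 + 1 - 3 = -3.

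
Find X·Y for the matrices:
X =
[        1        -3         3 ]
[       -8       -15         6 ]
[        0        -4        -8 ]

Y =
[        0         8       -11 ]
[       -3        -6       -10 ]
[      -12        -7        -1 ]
XY =
[      -27         5        16 ]
[      -27       -16       232 ]
[      108        80        48 ]

Matrix multiplication: (XY)[i][j] = sum over k of X[i][k] * Y[k][j].
  (XY)[0][0] = (1)*(0) + (-3)*(-3) + (3)*(-12) = -27
  (XY)[0][1] = (1)*(8) + (-3)*(-6) + (3)*(-7) = 5
  (XY)[0][2] = (1)*(-11) + (-3)*(-10) + (3)*(-1) = 16
  (XY)[1][0] = (-8)*(0) + (-15)*(-3) + (6)*(-12) = -27
  (XY)[1][1] = (-8)*(8) + (-15)*(-6) + (6)*(-7) = -16
  (XY)[1][2] = (-8)*(-11) + (-15)*(-10) + (6)*(-1) = 232
  (XY)[2][0] = (0)*(0) + (-4)*(-3) + (-8)*(-12) = 108
  (XY)[2][1] = (0)*(8) + (-4)*(-6) + (-8)*(-7) = 80
  (XY)[2][2] = (0)*(-11) + (-4)*(-10) + (-8)*(-1) = 48
XY =
[      -27         5        16 ]
[      -27       -16       232 ]
[      108        80        48 ]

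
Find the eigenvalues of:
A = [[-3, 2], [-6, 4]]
λ = 0, 1

Solve det(A - λI) = 0. For a 2×2 matrix this is λ² - (trace)λ + det = 0.
trace(A) = -3 + 4 = 1.
det(A) = (-3)*(4) - (2)*(-6) = -12 + 12 = 0.
Characteristic equation: λ² - (1)λ + (0) = 0.
Discriminant: (1)² - 4*(0) = 1 - 0 = 1.
Roots: λ = (1 ± √1) / 2 = 0, 1.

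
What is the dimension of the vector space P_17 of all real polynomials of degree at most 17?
Dimension = 18

A polynomial of degree at most 17 can be written as a₀ + a₁x + a₂x² + … + a_17x^17, with 18 free coefficients a₀, …, a_17.
The set {1, x, x², …, x^17} is a basis: it spans P_17 (every such polynomial is a linear combination of these) and is linearly independent (a polynomial is zero iff all its coefficients are zero).
Therefore dim(P_17) = 17 + 1 = 18.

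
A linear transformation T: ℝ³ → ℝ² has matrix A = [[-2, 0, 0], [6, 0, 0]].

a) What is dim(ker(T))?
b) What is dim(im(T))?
dim(ker) = 2, dim(im) = 1

Observe that row 2 = -3 × row 1 (so the rows are linearly dependent).
Thus rank(A) = 1 (only one linearly independent row).
dim(im(T)) = rank(A) = 1.
By the rank-nullity theorem applied to T: ℝ³ → ℝ², rank(A) + nullity(A) = 3 (the domain dimension), so dim(ker(T)) = 3 - 1 = 2.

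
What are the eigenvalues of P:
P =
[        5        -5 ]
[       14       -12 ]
λ = -5, -2

Solve det(P - λI) = 0. For a 2×2 matrix the characteristic equation is λ² - (trace)λ + det = 0.
trace(P) = a + d = 5 - 12 = -7.
det(P) = a*d - b*c = (5)*(-12) - (-5)*(14) = -60 + 70 = 10.
Characteristic equation: λ² - (-7)λ + (10) = 0.
Discriminant = (-7)² - 4*(10) = 49 - 40 = 9.
λ = (-7 ± √9) / 2 = (-7 ± 3) / 2 = -5, -2.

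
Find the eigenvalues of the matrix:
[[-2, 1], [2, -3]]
λ = -4 and λ = -1

Characteristic equation: det(A - λI) = 0
λ² - (trace)λ + (det) = 0
λ² - (-5)λ + (4) = 0
λ² + 5λ + 4 = 0
Solving: λ = -4, -1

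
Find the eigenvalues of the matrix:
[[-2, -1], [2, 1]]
λ = -1 and λ = 0

Characteristic equation: det(A - λI) = 0
λ² - (trace)λ + (det) = 0
λ² - (-1)λ + (0) = 0
λ² + 1λ + 0 = 0
Solving: λ = -1, 0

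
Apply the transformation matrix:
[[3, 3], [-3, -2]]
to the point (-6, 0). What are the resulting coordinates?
(-18, 18)

Matrix multiplication:
[[3, 3], [-3, -2]] × [-6, 0]ᵀ
= [3×-6 + 3×0, -3×-6 + -2×0]ᵀ
= [-18.0000, 18.0000]ᵀ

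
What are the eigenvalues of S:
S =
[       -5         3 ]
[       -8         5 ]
λ = -1, 1

Solve det(S - λI) = 0. For a 2×2 matrix the characteristic equation is λ² - (trace)λ + det = 0.
trace(S) = a + d = -5 + 5 = 0.
det(S) = a*d - b*c = (-5)*(5) - (3)*(-8) = -25 + 24 = -1.
Characteristic equation: λ² - (0)λ + (-1) = 0.
Discriminant = (0)² - 4*(-1) = 0 + 4 = 4.
λ = (0 ± √4) / 2 = (0 ± 2) / 2 = -1, 1.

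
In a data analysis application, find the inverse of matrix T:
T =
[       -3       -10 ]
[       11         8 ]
det(T) = 86
T⁻¹ =
[     4/43      5/43 ]
[   -11/86     -3/86 ]

For a 2×2 matrix T = [[a, b], [c, d]] with det(T) ≠ 0, T⁻¹ = (1/det(T)) * [[d, -b], [-c, a]].
det(T) = (-3)*(8) - (-10)*(11) = -24 + 110 = 86.
T⁻¹ = (1/86) * [[8, 10], [-11, -3]].
Dividing each entry by 86 and reducing:
T⁻¹ =
[     4/43      5/43 ]
[   -11/86     -3/86 ]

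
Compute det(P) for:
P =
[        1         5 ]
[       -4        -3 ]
det(P) = 17

For a 2×2 matrix [[a, b], [c, d]], det = a*d - b*c.
det(P) = (1)*(-3) - (5)*(-4) = -3 + 20 = 17.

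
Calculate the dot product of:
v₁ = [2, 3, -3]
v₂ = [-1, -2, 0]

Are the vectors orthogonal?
-8, No

The dot product is the sum of products of corresponding components.
v₁·v₂ = (2)*(-1) + (3)*(-2) + (-3)*(0) = -2 - 6 + 0 = -8.
Two vectors are orthogonal iff their dot product is 0; here the dot product is -8, so the vectors are not orthogonal.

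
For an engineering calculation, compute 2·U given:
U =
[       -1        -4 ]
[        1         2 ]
2U =
[       -2        -8 ]
[        2         4 ]

Scalar multiplication is elementwise: (2U)[i][j] = 2 * U[i][j].
  (2U)[0][0] = 2 * (-1) = -2
  (2U)[0][1] = 2 * (-4) = -8
  (2U)[1][0] = 2 * (1) = 2
  (2U)[1][1] = 2 * (2) = 4
2U =
[       -2        -8 ]
[        2         4 ]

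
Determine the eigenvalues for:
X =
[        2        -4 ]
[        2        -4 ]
λ = -2, 0

Solve det(X - λI) = 0. For a 2×2 matrix the characteristic equation is λ² - (trace)λ + det = 0.
trace(X) = a + d = 2 - 4 = -2.
det(X) = a*d - b*c = (2)*(-4) - (-4)*(2) = -8 + 8 = 0.
Characteristic equation: λ² - (-2)λ + (0) = 0.
Discriminant = (-2)² - 4*(0) = 4 - 0 = 4.
λ = (-2 ± √4) / 2 = (-2 ± 2) / 2 = -2, 0.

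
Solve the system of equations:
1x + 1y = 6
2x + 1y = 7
x = 1, y = 5

Use elimination (row reduction):
Equation 1: 1x + 1y = 6.
Equation 2: 2x + 1y = 7.
Multiply Eq1 by 2 and Eq2 by 1: 2x + 2y = 12;  2x + 1y = 7.
Subtract: (-1)y = -5, so y = 5.
Back-substitute into Eq1: 1x + 1*(5) = 6, so x = 1.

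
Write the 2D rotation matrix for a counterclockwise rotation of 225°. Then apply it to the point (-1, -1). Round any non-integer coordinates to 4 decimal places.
R = [[-√2/2, √2/2], [-√2/2, -√2/2]]; R·(-1, -1) = (0.0000, 1.4142)

Rotation matrix formula: R(θ) = [[cos θ, -sin θ], [sin θ, cos θ]]
For θ = 225°:
cos(225°) = -√2/2
sin(225°) = -√2/2
R = [[-√2/2, √2/2], [-√2/2, -√2/2]]
Apply to (-1, -1): [-√2/2·-1 + (√2/2)·-1, -√2/2·-1 + -√2/2·-1] = (0.0000, 1.4142)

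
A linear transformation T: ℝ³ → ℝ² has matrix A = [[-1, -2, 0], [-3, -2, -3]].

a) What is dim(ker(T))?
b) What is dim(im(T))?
dim(ker) = 1, dim(im) = 2

The two rows are not scalar multiples of one another (no single k satisfies row 2 = k × row 1), so they are linearly independent.
Thus rank(A) = 2.
dim(im(T)) = rank(A) = 2.
By the rank-nullity theorem applied to T: ℝ³ → ℝ², rank(A) + nullity(A) = 3 (the domain dimension), so dim(ker(T)) = 3 - 2 = 1.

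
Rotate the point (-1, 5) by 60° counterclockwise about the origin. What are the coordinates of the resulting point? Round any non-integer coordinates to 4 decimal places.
(-4.8301, 1.6340)

Rotation matrix R(θ) = [[cos θ, -sin θ], [sin θ, cos θ]]; for θ = 60°:
R = [[1/2, -√3/2], [√3/2, 1/2]]
Result: R × [-1, 5]ᵀ = [1/2·-1 + (-√3/2)·5, √3/2·-1 + (1/2)·5]ᵀ = (-4.8301, 1.6340)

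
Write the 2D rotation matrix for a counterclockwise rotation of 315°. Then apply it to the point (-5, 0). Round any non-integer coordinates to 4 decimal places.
R = [[√2/2, √2/2], [-√2/2, √2/2]]; R·(-5, 0) = (-3.5355, 3.5355)

Rotation matrix formula: R(θ) = [[cos θ, -sin θ], [sin θ, cos θ]]
For θ = 315°:
cos(315°) = √2/2
sin(315°) = -√2/2
R = [[√2/2, √2/2], [-√2/2, √2/2]]
Apply to (-5, 0): [√2/2·-5 + (√2/2)·0, -√2/2·-5 + √2/2·0] = (-3.5355, 3.5355)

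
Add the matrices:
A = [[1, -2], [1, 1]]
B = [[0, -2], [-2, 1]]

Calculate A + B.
[[1, -4], [-1, 2]]

Add corresponding elements:
(1)+(0)=1
(-2)+(-2)=-4
(1)+(-2)=-1
(1)+(1)=2
A + B = [[1, -4], [-1, 2]]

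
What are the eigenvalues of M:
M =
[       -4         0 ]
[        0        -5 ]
λ = -5, -4

Solve det(M - λI) = 0. For a 2×2 matrix the characteristic equation is λ² - (trace)λ + det = 0.
trace(M) = a + d = -4 - 5 = -9.
det(M) = a*d - b*c = (-4)*(-5) - (0)*(0) = 20 - 0 = 20.
Characteristic equation: λ² - (-9)λ + (20) = 0.
Discriminant = (-9)² - 4*(20) = 81 - 80 = 1.
λ = (-9 ± √1) / 2 = (-9 ± 1) / 2 = -5, -4.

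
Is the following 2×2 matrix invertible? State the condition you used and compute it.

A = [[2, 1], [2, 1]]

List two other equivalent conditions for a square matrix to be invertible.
No, not invertible; det(A) = 0 (two rows are equal, so the rows are linearly dependent). Equivalent conditions (failing for this A): rank(A) < 2; Ax = 0 has non-trivial solutions; 0 is an eigenvalue; the columns are linearly dependent.

To check invertibility, compute det(A).
In this matrix, row 0 and the last row are identical, so one row is a scalar multiple of another and the rows are linearly dependent.
A matrix with linearly dependent rows has det = 0 and is not invertible.
Equivalent failed conditions:
- rank(A) < 2.
- Ax = 0 has non-trivial solutions.
- 0 is an eigenvalue.
- The columns are linearly dependent.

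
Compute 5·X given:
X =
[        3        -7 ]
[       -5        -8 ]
5X =
[       15       -35 ]
[      -25       -40 ]

Scalar multiplication is elementwise: (5X)[i][j] = 5 * X[i][j].
  (5X)[0][0] = 5 * (3) = 15
  (5X)[0][1] = 5 * (-7) = -35
  (5X)[1][0] = 5 * (-5) = -25
  (5X)[1][1] = 5 * (-8) = -40
5X =
[       15       -35 ]
[      -25       -40 ]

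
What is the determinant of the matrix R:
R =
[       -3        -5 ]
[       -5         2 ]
det(R) = -31

For a 2×2 matrix [[a, b], [c, d]], det = a*d - b*c.
det(R) = (-3)*(2) - (-5)*(-5) = -6 - 25 = -31.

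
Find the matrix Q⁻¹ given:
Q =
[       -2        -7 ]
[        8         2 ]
det(Q) = 52
Q⁻¹ =
[     1/26      7/52 ]
[    -2/13     -1/26 ]

For a 2×2 matrix Q = [[a, b], [c, d]] with det(Q) ≠ 0, Q⁻¹ = (1/det(Q)) * [[d, -b], [-c, a]].
det(Q) = (-2)*(2) - (-7)*(8) = -4 + 56 = 52.
Q⁻¹ = (1/52) * [[2, 7], [-8, -2]].
Dividing each entry by 52 and reducing:
Q⁻¹ =
[     1/26      7/52 ]
[    -2/13     -1/26 ]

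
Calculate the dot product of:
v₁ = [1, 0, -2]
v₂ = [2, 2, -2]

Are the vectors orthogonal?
6, No

The dot product is the sum of products of corresponding components.
v₁·v₂ = (1)*(2) + (0)*(2) + (-2)*(-2) = 2 + 0 + 4 = 6.
Two vectors are orthogonal iff their dot product is 0; here the dot product is 6, so the vectors are not orthogonal.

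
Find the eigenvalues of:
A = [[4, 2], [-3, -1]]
λ = 1, 2

Solve det(A - λI) = 0. For a 2×2 matrix this is λ² - (trace)λ + det = 0.
trace(A) = 4 - 1 = 3.
det(A) = (4)*(-1) - (2)*(-3) = -4 + 6 = 2.
Characteristic equation: λ² - (3)λ + (2) = 0.
Discriminant: (3)² - 4*(2) = 9 - 8 = 1.
Roots: λ = (3 ± √1) / 2 = 1, 2.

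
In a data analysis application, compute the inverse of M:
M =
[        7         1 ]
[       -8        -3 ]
det(M) = -13
M⁻¹ =
[     3/13      1/13 ]
[    -8/13     -7/13 ]

For a 2×2 matrix M = [[a, b], [c, d]] with det(M) ≠ 0, M⁻¹ = (1/det(M)) * [[d, -b], [-c, a]].
det(M) = (7)*(-3) - (1)*(-8) = -21 + 8 = -13.
M⁻¹ = (1/-13) * [[-3, -1], [8, 7]].
Dividing each entry by -13 and reducing:
M⁻¹ =
[     3/13      1/13 ]
[    -8/13     -7/13 ]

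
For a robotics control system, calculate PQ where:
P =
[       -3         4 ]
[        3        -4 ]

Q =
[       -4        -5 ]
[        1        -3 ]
PQ =
[       16         3 ]
[      -16        -3 ]

Matrix multiplication: (PQ)[i][j] = sum over k of P[i][k] * Q[k][j].
  (PQ)[0][0] = (-3)*(-4) + (4)*(1) = 16
  (PQ)[0][1] = (-3)*(-5) + (4)*(-3) = 3
  (PQ)[1][0] = (3)*(-4) + (-4)*(1) = -16
  (PQ)[1][1] = (3)*(-5) + (-4)*(-3) = -3
PQ =
[       16         3 ]
[      -16        -3 ]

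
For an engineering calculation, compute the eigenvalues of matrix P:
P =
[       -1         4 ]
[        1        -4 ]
λ = -5, 0

Solve det(P - λI) = 0. For a 2×2 matrix the characteristic equation is λ² - (trace)λ + det = 0.
trace(P) = a + d = -1 - 4 = -5.
det(P) = a*d - b*c = (-1)*(-4) - (4)*(1) = 4 - 4 = 0.
Characteristic equation: λ² - (-5)λ + (0) = 0.
Discriminant = (-5)² - 4*(0) = 25 - 0 = 25.
λ = (-5 ± √25) / 2 = (-5 ± 5) / 2 = -5, 0.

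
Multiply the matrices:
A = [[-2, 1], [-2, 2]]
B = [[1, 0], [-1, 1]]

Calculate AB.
[[-3, 1], [-4, 2]]

Each entry (i,j) of AB = sum over k of A[i][k]*B[k][j].
(AB)[0][0] = (-2)*(1) + (1)*(-1) = -3
(AB)[0][1] = (-2)*(0) + (1)*(1) = 1
(AB)[1][0] = (-2)*(1) + (2)*(-1) = -4
(AB)[1][1] = (-2)*(0) + (2)*(1) = 2
AB = [[-3, 1], [-4, 2]]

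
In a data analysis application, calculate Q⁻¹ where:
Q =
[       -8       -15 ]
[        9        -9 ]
det(Q) = 207
Q⁻¹ =
[    -1/23      5/69 ]
[    -1/23    -8/207 ]

For a 2×2 matrix Q = [[a, b], [c, d]] with det(Q) ≠ 0, Q⁻¹ = (1/det(Q)) * [[d, -b], [-c, a]].
det(Q) = (-8)*(-9) - (-15)*(9) = 72 + 135 = 207.
Q⁻¹ = (1/207) * [[-9, 15], [-9, -8]].
Dividing each entry by 207 and reducing:
Q⁻¹ =
[    -1/23      5/69 ]
[    -1/23    -8/207 ]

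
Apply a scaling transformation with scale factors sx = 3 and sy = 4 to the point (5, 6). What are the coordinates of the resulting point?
(15, 24)

Scaling matrix:
[[3, 0], [0, 4]]
Result: (5 × 3, 6 × 4) = (15, 24)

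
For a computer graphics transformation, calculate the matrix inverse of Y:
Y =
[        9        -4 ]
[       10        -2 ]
det(Y) = 22
Y⁻¹ =
[    -1/11      2/11 ]
[    -5/11      9/22 ]

For a 2×2 matrix Y = [[a, b], [c, d]] with det(Y) ≠ 0, Y⁻¹ = (1/det(Y)) * [[d, -b], [-c, a]].
det(Y) = (9)*(-2) - (-4)*(10) = -18 + 40 = 22.
Y⁻¹ = (1/22) * [[-2, 4], [-10, 9]].
Dividing each entry by 22 and reducing:
Y⁻¹ =
[    -1/11      2/11 ]
[    -5/11      9/22 ]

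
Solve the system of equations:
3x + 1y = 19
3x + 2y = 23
x = 5, y = 4

Use elimination (row reduction):
Equation 1: 3x + 1y = 19.
Equation 2: 3x + 2y = 23.
Multiply Eq1 by 3 and Eq2 by 3: 9x + 3y = 57;  9x + 6y = 69.
Subtract: (3)y = 12, so y = 4.
Back-substitute into Eq1: 3x + 1*(4) = 19, so x = 5.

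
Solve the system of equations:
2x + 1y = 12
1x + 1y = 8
x = 4, y = 4

Use elimination (row reduction):
Equation 1: 2x + 1y = 12.
Equation 2: 1x + 1y = 8.
Multiply Eq1 by 1 and Eq2 by 2: 2x + 1y = 12;  2x + 2y = 16.
Subtract: (1)y = 4, so y = 4.
Back-substitute into Eq1: 2x + 1*(4) = 12, so x = 4.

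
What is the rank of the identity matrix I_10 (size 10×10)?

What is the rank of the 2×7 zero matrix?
rank(I_10) = 10, rank(0) = 0

The identity I_10 has 10 columns that are the standard basis vectors e_1, …, e_10. These are linearly independent, so all 10 columns are pivots and rank(I_10) = 10.
The 2×7 zero matrix has every entry zero, so every row is the zero row and there are no pivots; rank(0) = 0.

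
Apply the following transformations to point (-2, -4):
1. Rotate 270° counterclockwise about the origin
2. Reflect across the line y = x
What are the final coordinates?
(2, -4)

Step 1: Rotate 270° → (-4, 2)
Step 2: Reflect across the line y = x → (2, -4)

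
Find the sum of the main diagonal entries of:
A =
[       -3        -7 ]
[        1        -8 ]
tr(A) = -3 - 8 = -11

The trace of a square matrix is the sum of its diagonal entries.
Diagonal entries of A: A[0][0] = -3, A[1][1] = -8.
tr(A) = -3 - 8 = -11.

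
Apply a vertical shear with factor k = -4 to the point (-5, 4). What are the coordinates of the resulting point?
(-5, 24)

Shear matrix for vertical shear with factor k = -4:
[[1, 0], [-4, 1]]
Result: (-5, 4) → (-5, 24)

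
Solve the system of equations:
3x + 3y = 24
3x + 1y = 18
x = 5, y = 3

Use elimination (row reduction):
Equation 1: 3x + 3y = 24.
Equation 2: 3x + 1y = 18.
Multiply Eq1 by 3 and Eq2 by 3: 9x + 9y = 72;  9x + 3y = 54.
Subtract: (-6)y = -18, so y = 3.
Back-substitute into Eq1: 3x + 3*(3) = 24, so x = 5.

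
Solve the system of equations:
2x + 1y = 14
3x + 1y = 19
x = 5, y = 4

Use elimination (row reduction):
Equation 1: 2x + 1y = 14.
Equation 2: 3x + 1y = 19.
Multiply Eq1 by 3 and Eq2 by 2: 6x + 3y = 42;  6x + 2y = 38.
Subtract: (-1)y = -4, so y = 4.
Back-substitute into Eq1: 2x + 1*(4) = 14, so x = 5.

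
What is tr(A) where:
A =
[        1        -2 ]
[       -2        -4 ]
tr(A) = 1 - 4 = -3

The trace of a square matrix is the sum of its diagonal entries.
Diagonal entries of A: A[0][0] = 1, A[1][1] = -4.
tr(A) = 1 - 4 = -3.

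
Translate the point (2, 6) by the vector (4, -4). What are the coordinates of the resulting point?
(6, 2)

Translation by (4, -4):
x' = 2 + 4 = 6
y' = 6 + -4 = 2
Homogeneous matrix: [[1, 0, 4], [0, 1, -4], [0, 0, 1]]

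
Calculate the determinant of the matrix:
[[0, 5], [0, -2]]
0

For a 2×2 matrix [[a, b], [c, d]], det = ad - bc
det = (0)(-2) - (5)(0) = 0 - 0 = 0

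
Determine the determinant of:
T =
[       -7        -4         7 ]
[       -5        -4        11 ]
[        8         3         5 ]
det(T) = 38

Expand along row 0 (cofactor expansion): det(T) = a*(e*i - f*h) - b*(d*i - f*g) + c*(d*h - e*g), where the 3×3 is [[a, b, c], [d, e, f], [g, h, i]].
Minor M_00 = (-4)*(5) - (11)*(3) = -20 - 33 = -53.
Minor M_01 = (-5)*(5) - (11)*(8) = -25 - 88 = -113.
Minor M_02 = (-5)*(3) - (-4)*(8) = -15 + 32 = 17.
det(T) = (-7)*(-53) - (-4)*(-113) + (7)*(17) = 371 - 452 + 119 = 38.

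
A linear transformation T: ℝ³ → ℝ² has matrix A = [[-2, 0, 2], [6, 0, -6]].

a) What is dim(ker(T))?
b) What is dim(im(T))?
dim(ker) = 2, dim(im) = 1

Observe that row 2 = -3 × row 1 (so the rows are linearly dependent).
Thus rank(A) = 1 (only one linearly independent row).
dim(im(T)) = rank(A) = 1.
By the rank-nullity theorem applied to T: ℝ³ → ℝ², rank(A) + nullity(A) = 3 (the domain dimension), so dim(ker(T)) = 3 - 1 = 2.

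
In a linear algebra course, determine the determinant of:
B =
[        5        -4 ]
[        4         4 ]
det(B) = 36

For a 2×2 matrix [[a, b], [c, d]], det = a*d - b*c.
det(B) = (5)*(4) - (-4)*(4) = 20 + 16 = 36.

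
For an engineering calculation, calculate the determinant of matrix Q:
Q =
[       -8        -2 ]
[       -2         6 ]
det(Q) = -52

For a 2×2 matrix [[a, b], [c, d]], det = a*d - b*c.
det(Q) = (-8)*(6) - (-2)*(-2) = -48 - 4 = -52.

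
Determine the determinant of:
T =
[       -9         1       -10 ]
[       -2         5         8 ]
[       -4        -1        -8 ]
det(T) = 20

Expand along row 0 (cofactor expansion): det(T) = a*(e*i - f*h) - b*(d*i - f*g) + c*(d*h - e*g), where the 3×3 is [[a, b, c], [d, e, f], [g, h, i]].
Minor M_00 = (5)*(-8) - (8)*(-1) = -40 + 8 = -32.
Minor M_01 = (-2)*(-8) - (8)*(-4) = 16 + 32 = 48.
Minor M_02 = (-2)*(-1) - (5)*(-4) = 2 + 20 = 22.
det(T) = (-9)*(-32) - (1)*(48) + (-10)*(22) = 288 - 48 - 220 = 20.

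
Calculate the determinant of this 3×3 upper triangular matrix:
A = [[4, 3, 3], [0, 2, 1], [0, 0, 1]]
8

The determinant of a triangular matrix is the product of its diagonal entries (the off-diagonal entries above the diagonal do not affect it).
det(A) = (4) * (2) * (1) = 8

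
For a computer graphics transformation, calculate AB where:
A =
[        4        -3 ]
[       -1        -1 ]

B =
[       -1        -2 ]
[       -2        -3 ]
AB =
[        2         1 ]
[        3         5 ]

Matrix multiplication: (AB)[i][j] = sum over k of A[i][k] * B[k][j].
  (AB)[0][0] = (4)*(-1) + (-3)*(-2) = 2
  (AB)[0][1] = (4)*(-2) + (-3)*(-3) = 1
  (AB)[1][0] = (-1)*(-1) + (-1)*(-2) = 3
  (AB)[1][1] = (-1)*(-2) + (-1)*(-3) = 5
AB =
[        2         1 ]
[        3         5 ]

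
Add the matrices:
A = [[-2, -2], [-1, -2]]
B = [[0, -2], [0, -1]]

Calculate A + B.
[[-2, -4], [-1, -3]]

Add corresponding elements:
(-2)+(0)=-2
(-2)+(-2)=-4
(-1)+(0)=-1
(-2)+(-1)=-3
A + B = [[-2, -4], [-1, -3]]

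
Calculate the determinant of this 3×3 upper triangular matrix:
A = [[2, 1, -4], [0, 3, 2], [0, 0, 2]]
12

The determinant of a triangular matrix is the product of its diagonal entries (the off-diagonal entries above the diagonal do not affect it).
det(A) = (2) * (3) * (2) = 12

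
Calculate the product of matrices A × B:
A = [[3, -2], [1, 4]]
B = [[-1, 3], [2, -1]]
[[-7, 11], [7, -1]]

Matrix multiplication:
C[0][0] = 3×-1 + -2×2 = -7
C[0][1] = 3×3 + -2×-1 = 11
C[1][0] = 1×-1 + 4×2 = 7
C[1][1] = 1×3 + 4×-1 = -1
Result: [[-7, 11], [7, -1]]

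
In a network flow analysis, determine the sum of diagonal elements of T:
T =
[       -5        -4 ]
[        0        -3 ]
tr(T) = -5 - 3 = -8

The trace of a square matrix is the sum of its diagonal entries.
Diagonal entries of T: T[0][0] = -5, T[1][1] = -3.
tr(T) = -5 - 3 = -8.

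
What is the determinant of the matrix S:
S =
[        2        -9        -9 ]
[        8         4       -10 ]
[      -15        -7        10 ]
det(S) = -726

Expand along row 0 (cofactor expansion): det(S) = a*(e*i - f*h) - b*(d*i - f*g) + c*(d*h - e*g), where the 3×3 is [[a, b, c], [d, e, f], [g, h, i]].
Minor M_00 = (4)*(10) - (-10)*(-7) = 40 - 70 = -30.
Minor M_01 = (8)*(10) - (-10)*(-15) = 80 - 150 = -70.
Minor M_02 = (8)*(-7) - (4)*(-15) = -56 + 60 = 4.
det(S) = (2)*(-30) - (-9)*(-70) + (-9)*(4) = -60 - 630 - 36 = -726.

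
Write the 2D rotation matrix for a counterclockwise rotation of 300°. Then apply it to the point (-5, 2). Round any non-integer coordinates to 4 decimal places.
R = [[1/2, √3/2], [-√3/2, 1/2]]; R·(-5, 2) = (-0.7679, 5.3301)

Rotation matrix formula: R(θ) = [[cos θ, -sin θ], [sin θ, cos θ]]
For θ = 300°:
cos(300°) = 1/2
sin(300°) = -√3/2
R = [[1/2, √3/2], [-√3/2, 1/2]]
Apply to (-5, 2): [1/2·-5 + (√3/2)·2, -√3/2·-5 + 1/2·2] = (-0.7679, 5.3301)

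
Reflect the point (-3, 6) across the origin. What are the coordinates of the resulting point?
(3, -6)

Reflection across origin: (-3, 6) → (3, -6)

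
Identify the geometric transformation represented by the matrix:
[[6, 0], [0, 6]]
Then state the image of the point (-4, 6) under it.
uniform scaling by factor 6; image of (-4, 6) is (-24, 36)

This is a diagonal matrix with equal entries 6, so it scales both axes by the same factor 6.
The matrix [[6, 0], [0, 6]] represents: uniform scaling by factor 6.
Applying it to (-4, 6): [6·-4 + 0·6, 0·-4 + 6·6] = (-24, 36).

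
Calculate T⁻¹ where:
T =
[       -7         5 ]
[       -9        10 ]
det(T) = -25
T⁻¹ =
[     -2/5       1/5 ]
[    -9/25      7/25 ]

For a 2×2 matrix T = [[a, b], [c, d]] with det(T) ≠ 0, T⁻¹ = (1/det(T)) * [[d, -b], [-c, a]].
det(T) = (-7)*(10) - (5)*(-9) = -70 + 45 = -25.
T⁻¹ = (1/-25) * [[10, -5], [9, -7]].
Dividing each entry by -25 and reducing:
T⁻¹ =
[     -2/5       1/5 ]
[    -9/25      7/25 ]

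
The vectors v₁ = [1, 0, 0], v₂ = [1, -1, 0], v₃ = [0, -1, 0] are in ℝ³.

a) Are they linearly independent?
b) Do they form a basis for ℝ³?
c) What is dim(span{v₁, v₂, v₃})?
Not independent, not a basis, dim(span) = 2

Check whether v₃ can be written as a linear combination of v₁ and v₂.
v₃ = (-1)·v₁ + (1)·v₂ = [0, -1, 0], so the three vectors are linearly dependent.
Thus they do not form a basis for ℝ³, and dim(span{v₁, v₂, v₃}) = 2 (spanned by v₁ and v₂).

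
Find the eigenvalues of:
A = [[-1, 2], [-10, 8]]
λ = 3, 4

Solve det(A - λI) = 0. For a 2×2 matrix this is λ² - (trace)λ + det = 0.
trace(A) = -1 + 8 = 7.
det(A) = (-1)*(8) - (2)*(-10) = -8 + 20 = 12.
Characteristic equation: λ² - (7)λ + (12) = 0.
Discriminant: (7)² - 4*(12) = 49 - 48 = 1.
Roots: λ = (7 ± √1) / 2 = 3, 4.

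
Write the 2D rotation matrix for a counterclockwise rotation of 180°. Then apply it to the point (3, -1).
R = [[-1, 0], [0, -1]]; R·(3, -1) = (-3, 1)

Rotation matrix formula: R(θ) = [[cos θ, -sin θ], [sin θ, cos θ]]
For θ = 180°:
cos(180°) = -1
sin(180°) = 0
R = [[-1, 0], [0, -1]]
Apply to (3, -1): [-1·3 + (0)·-1, 0·3 + -1·-1] = (-3, 1)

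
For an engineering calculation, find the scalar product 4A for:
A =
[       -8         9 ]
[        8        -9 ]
4A =
[      -32        36 ]
[       32       -36 ]

Scalar multiplication is elementwise: (4A)[i][j] = 4 * A[i][j].
  (4A)[0][0] = 4 * (-8) = -32
  (4A)[0][1] = 4 * (9) = 36
  (4A)[1][0] = 4 * (8) = 32
  (4A)[1][1] = 4 * (-9) = -36
4A =
[      -32        36 ]
[       32       -36 ]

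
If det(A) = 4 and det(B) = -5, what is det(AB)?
-20

Use the multiplicative property of determinants: det(AB) = det(A)*det(B).
det(AB) = (4)*(-5) = -20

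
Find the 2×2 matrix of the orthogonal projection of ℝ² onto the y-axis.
[[0, 0], [0, 1]]

The orthogonal projection onto the line spanned by a nonzero vector u = (a, b) has matrix P = (u uᵀ) / (uᵀ u) = (1/(a² + b²)) · [[a², ab], [ab, b²]].
Here u = (0, 1), so a² + b² = 0 + 1 = 1.
P = (1/1) · [[0, 0], [0, 1]] = [[0, 0], [0, 1]].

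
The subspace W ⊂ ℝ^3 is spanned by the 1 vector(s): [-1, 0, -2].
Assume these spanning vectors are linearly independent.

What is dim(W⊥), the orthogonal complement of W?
dim(W⊥) = 2

For any subspace W of ℝ^n, dim(W) + dim(W⊥) = n (the whole-space dimension).
Here the given 1 vectors are linearly independent, so dim(W) = 1.
Thus dim(W⊥) = n - dim(W) = 3 - 1 = 2.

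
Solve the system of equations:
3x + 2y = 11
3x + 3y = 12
x = 3, y = 1

Use elimination (row reduction):
Equation 1: 3x + 2y = 11.
Equation 2: 3x + 3y = 12.
Multiply Eq1 by 3 and Eq2 by 3: 9x + 6y = 33;  9x + 9y = 36.
Subtract: (3)y = 3, so y = 1.
Back-substitute into Eq1: 3x + 2*(1) = 11, so x = 3.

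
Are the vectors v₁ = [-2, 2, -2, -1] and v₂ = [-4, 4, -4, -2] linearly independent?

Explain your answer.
No, linearly dependent (v₂ = 2·v₁)

Check whether there is a scalar k with v₂ = k·v₁.
Comparing components, k = 2 satisfies 2·[-2, 2, -2, -1] = [-4, 4, -4, -2].
Since v₂ is a scalar multiple of v₁, the two vectors are linearly dependent.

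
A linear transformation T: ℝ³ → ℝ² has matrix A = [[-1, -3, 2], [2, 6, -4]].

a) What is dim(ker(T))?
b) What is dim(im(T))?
dim(ker) = 2, dim(im) = 1

Observe that row 2 = -2 × row 1 (so the rows are linearly dependent).
Thus rank(A) = 1 (only one linearly independent row).
dim(im(T)) = rank(A) = 1.
By the rank-nullity theorem applied to T: ℝ³ → ℝ², rank(A) + nullity(A) = 3 (the domain dimension), so dim(ker(T)) = 3 - 1 = 2.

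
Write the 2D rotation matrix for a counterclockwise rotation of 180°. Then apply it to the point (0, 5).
R = [[-1, 0], [0, -1]]; R·(0, 5) = (0, -5)

Rotation matrix formula: R(θ) = [[cos θ, -sin θ], [sin θ, cos θ]]
For θ = 180°:
cos(180°) = -1
sin(180°) = 0
R = [[-1, 0], [0, -1]]
Apply to (0, 5): [-1·0 + (0)·5, 0·0 + -1·5] = (0, -5)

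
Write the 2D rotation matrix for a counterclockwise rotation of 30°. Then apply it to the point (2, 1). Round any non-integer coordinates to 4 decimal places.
R = [[√3/2, -1/2], [1/2, √3/2]]; R·(2, 1) = (1.2321, 1.8660)

Rotation matrix formula: R(θ) = [[cos θ, -sin θ], [sin θ, cos θ]]
For θ = 30°:
cos(30°) = √3/2
sin(30°) = 1/2
R = [[√3/2, -1/2], [1/2, √3/2]]
Apply to (2, 1): [√3/2·2 + (-1/2)·1, 1/2·2 + √3/2·1] = (1.2321, 1.8660)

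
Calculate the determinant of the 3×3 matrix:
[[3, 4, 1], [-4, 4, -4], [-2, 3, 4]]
176

Expansion along first row:
det = 3·det([[4,-4],[3,4]]) - 4·det([[-4,-4],[-2,4]]) + 1·det([[-4,4],[-2,3]])
    = 3·(4·4 - -4·3) - 4·(-4·4 - -4·-2) + 1·(-4·3 - 4·-2)
    = 3·28 - 4·-24 + 1·-4
    = 84 + 96 + -4 = 176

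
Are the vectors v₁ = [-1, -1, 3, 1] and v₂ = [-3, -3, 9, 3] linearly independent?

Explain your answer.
No, linearly dependent (v₂ = 3·v₁)

Check whether there is a scalar k with v₂ = k·v₁.
Comparing components, k = 3 satisfies 3·[-1, -1, 3, 1] = [-3, -3, 9, 3].
Since v₂ is a scalar multiple of v₁, the two vectors are linearly dependent.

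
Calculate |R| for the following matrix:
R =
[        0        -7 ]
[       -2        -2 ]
det(R) = -14

For a 2×2 matrix [[a, b], [c, d]], det = a*d - b*c.
det(R) = (0)*(-2) - (-7)*(-2) = 0 - 14 = -14.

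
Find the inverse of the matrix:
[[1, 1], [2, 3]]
[[3, -1], [-2, 1]]

For [[a,b],[c,d]], inverse = (1/det)·[[d,-b],[-c,a]]
det = 1·3 - 1·2 = 1
Inverse = (1/1)·[[3, -1], [-2, 1]]
        = [[3, -1], [-2, 1]]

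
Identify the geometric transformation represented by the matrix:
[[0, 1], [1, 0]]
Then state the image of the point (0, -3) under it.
reflection across the line y = x; image of (0, -3) is (-3, 0)

This is a symmetric orthogonal matrix with determinant -1, which characterizes a reflection in ℝ².
The matrix [[0, 1], [1, 0]] represents: reflection across the line y = x.
Applying it to (0, -3): [0·0 + 1·-3, 1·0 + 0·-3] = (-3, 0).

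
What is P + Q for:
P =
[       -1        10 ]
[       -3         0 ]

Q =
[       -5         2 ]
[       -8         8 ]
P + Q =
[       -6        12 ]
[      -11         8 ]

Matrix addition is elementwise: (P+Q)[i][j] = P[i][j] + Q[i][j].
  (P+Q)[0][0] = (-1) + (-5) = -6
  (P+Q)[0][1] = (10) + (2) = 12
  (P+Q)[1][0] = (-3) + (-8) = -11
  (P+Q)[1][1] = (0) + (8) = 8
P + Q =
[       -6        12 ]
[      -11         8 ]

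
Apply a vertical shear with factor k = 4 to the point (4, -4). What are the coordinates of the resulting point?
(4, 12)

Shear matrix for vertical shear with factor k = 4:
[[1, 0], [4, 1]]
Result: (4, -4) → (4, 12)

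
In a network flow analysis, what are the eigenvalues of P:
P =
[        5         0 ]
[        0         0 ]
λ = 0, 5

Solve det(P - λI) = 0. For a 2×2 matrix the characteristic equation is λ² - (trace)λ + det = 0.
trace(P) = a + d = 5 + 0 = 5.
det(P) = a*d - b*c = (5)*(0) - (0)*(0) = 0 - 0 = 0.
Characteristic equation: λ² - (5)λ + (0) = 0.
Discriminant = (5)² - 4*(0) = 25 - 0 = 25.
λ = (5 ± √25) / 2 = (5 ± 5) / 2 = 0, 5.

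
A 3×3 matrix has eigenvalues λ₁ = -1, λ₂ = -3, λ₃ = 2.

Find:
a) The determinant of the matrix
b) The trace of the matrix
det = 6, trace = -2

Two standard eigenvalue identities:
- det(A) equals the product of the eigenvalues (counted with multiplicity).
- trace(A) equals the sum of the eigenvalues.
det(A) = (-1)*(-3)*(2) = 6.
trace(A) = -1 - 3 + 2 = -2.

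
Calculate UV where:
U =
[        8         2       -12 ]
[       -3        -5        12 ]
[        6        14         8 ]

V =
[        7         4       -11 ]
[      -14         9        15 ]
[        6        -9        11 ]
UV =
[      -44       158      -190 ]
[      121      -165        90 ]
[     -106        78       232 ]

Matrix multiplication: (UV)[i][j] = sum over k of U[i][k] * V[k][j].
  (UV)[0][0] = (8)*(7) + (2)*(-14) + (-12)*(6) = -44
  (UV)[0][1] = (8)*(4) + (2)*(9) + (-12)*(-9) = 158
  (UV)[0][2] = (8)*(-11) + (2)*(15) + (-12)*(11) = -190
  (UV)[1][0] = (-3)*(7) + (-5)*(-14) + (12)*(6) = 121
  (UV)[1][1] = (-3)*(4) + (-5)*(9) + (12)*(-9) = -165
  (UV)[1][2] = (-3)*(-11) + (-5)*(15) + (12)*(11) = 90
  (UV)[2][0] = (6)*(7) + (14)*(-14) + (8)*(6) = -106
  (UV)[2][1] = (6)*(4) + (14)*(9) + (8)*(-9) = 78
  (UV)[2][2] = (6)*(-11) + (14)*(15) + (8)*(11) = 232
UV =
[      -44       158      -190 ]
[      121      -165        90 ]
[     -106        78       232 ]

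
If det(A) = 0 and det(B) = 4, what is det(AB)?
0

Use the multiplicative property of determinants: det(AB) = det(A)*det(B).
det(AB) = (0)*(4) = 0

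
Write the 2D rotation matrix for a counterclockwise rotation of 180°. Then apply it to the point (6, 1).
R = [[-1, 0], [0, -1]]; R·(6, 1) = (-6, -1)

Rotation matrix formula: R(θ) = [[cos θ, -sin θ], [sin θ, cos θ]]
For θ = 180°:
cos(180°) = -1
sin(180°) = 0
R = [[-1, 0], [0, -1]]
Apply to (6, 1): [-1·6 + (0)·1, 0·6 + -1·1] = (-6, -1)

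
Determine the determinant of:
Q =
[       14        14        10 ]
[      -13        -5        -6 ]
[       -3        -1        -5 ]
det(Q) = -412

Expand along row 0 (cofactor expansion): det(Q) = a*(e*i - f*h) - b*(d*i - f*g) + c*(d*h - e*g), where the 3×3 is [[a, b, c], [d, e, f], [g, h, i]].
Minor M_00 = (-5)*(-5) - (-6)*(-1) = 25 - 6 = 19.
Minor M_01 = (-13)*(-5) - (-6)*(-3) = 65 - 18 = 47.
Minor M_02 = (-13)*(-1) - (-5)*(-3) = 13 - 15 = -2.
det(Q) = (14)*(19) - (14)*(47) + (10)*(-2) = 266 - 658 - 20 = -412.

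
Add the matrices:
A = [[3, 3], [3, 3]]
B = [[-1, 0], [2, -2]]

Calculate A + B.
[[2, 3], [5, 1]]

Add corresponding elements:
(3)+(-1)=2
(3)+(0)=3
(3)+(2)=5
(3)+(-2)=1
A + B = [[2, 3], [5, 1]]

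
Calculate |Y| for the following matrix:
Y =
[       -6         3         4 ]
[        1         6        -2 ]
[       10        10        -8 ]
det(Y) = -68

Expand along row 0 (cofactor expansion): det(Y) = a*(e*i - f*h) - b*(d*i - f*g) + c*(d*h - e*g), where the 3×3 is [[a, b, c], [d, e, f], [g, h, i]].
Minor M_00 = (6)*(-8) - (-2)*(10) = -48 + 20 = -28.
Minor M_01 = (1)*(-8) - (-2)*(10) = -8 + 20 = 12.
Minor M_02 = (1)*(10) - (6)*(10) = 10 - 60 = -50.
det(Y) = (-6)*(-28) - (3)*(12) + (4)*(-50) = 168 - 36 - 200 = -68.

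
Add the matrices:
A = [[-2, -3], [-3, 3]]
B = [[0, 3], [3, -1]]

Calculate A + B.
[[-2, 0], [0, 2]]

Add corresponding elements:
(-2)+(0)=-2
(-3)+(3)=0
(-3)+(3)=0
(3)+(-1)=2
A + B = [[-2, 0], [0, 2]]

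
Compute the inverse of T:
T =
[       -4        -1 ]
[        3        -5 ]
det(T) = 23
T⁻¹ =
[    -5/23      1/23 ]
[    -3/23     -4/23 ]

For a 2×2 matrix T = [[a, b], [c, d]] with det(T) ≠ 0, T⁻¹ = (1/det(T)) * [[d, -b], [-c, a]].
det(T) = (-4)*(-5) - (-1)*(3) = 20 + 3 = 23.
T⁻¹ = (1/23) * [[-5, 1], [-3, -4]].
Dividing each entry by 23 and reducing:
T⁻¹ =
[    -5/23      1/23 ]
[    -3/23     -4/23 ]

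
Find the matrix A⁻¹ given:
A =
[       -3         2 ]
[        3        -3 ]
det(A) = 3
A⁻¹ =
[       -1      -2/3 ]
[       -1        -1 ]

For a 2×2 matrix A = [[a, b], [c, d]] with det(A) ≠ 0, A⁻¹ = (1/det(A)) * [[d, -b], [-c, a]].
det(A) = (-3)*(-3) - (2)*(3) = 9 - 6 = 3.
A⁻¹ = (1/3) * [[-3, -2], [-3, -3]].
Dividing each entry by 3 and reducing:
A⁻¹ =
[       -1      -2/3 ]
[       -1        -1 ]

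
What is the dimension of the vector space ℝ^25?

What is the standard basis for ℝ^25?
Dimension = 25; standard basis = {e_1, e_2, e_3, …, e_25}

ℝ^25 is the space of 25-tuples of real numbers; its dimension is 25.
The standard basis consists of 25 vectors: e_1, e_2, e_3, …, e_25, where e_i is the vector with 1 in position i and 0 elsewhere.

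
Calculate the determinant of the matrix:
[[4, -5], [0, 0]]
0

For a 2×2 matrix [[a, b], [c, d]], det = ad - bc
det = (4)(0) - (-5)(0) = 0 - 0 = 0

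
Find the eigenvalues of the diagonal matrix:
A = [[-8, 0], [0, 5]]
λ₁ = -8, λ₂ = 5

The characteristic polynomial of A is det(A - λI) = (-8 - λ)(5 - λ) = 0.
The roots are λ = -8 and λ = 5, so the eigenvalues are the diagonal entries.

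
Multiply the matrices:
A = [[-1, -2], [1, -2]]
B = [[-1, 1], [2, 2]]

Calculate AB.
[[-3, -5], [-5, -3]]

Each entry (i,j) of AB = sum over k of A[i][k]*B[k][j].
(AB)[0][0] = (-1)*(-1) + (-2)*(2) = -3
(AB)[0][1] = (-1)*(1) + (-2)*(2) = -5
(AB)[1][0] = (1)*(-1) + (-2)*(2) = -5
(AB)[1][1] = (1)*(1) + (-2)*(2) = -3
AB = [[-3, -5], [-5, -3]]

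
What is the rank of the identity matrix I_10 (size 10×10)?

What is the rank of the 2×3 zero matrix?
rank(I_10) = 10, rank(0) = 0

The identity I_10 has 10 columns that are the standard basis vectors e_1, …, e_10. These are linearly independent, so all 10 columns are pivots and rank(I_10) = 10.
The 2×3 zero matrix has every entry zero, so every row is the zero row and there are no pivots; rank(0) = 0.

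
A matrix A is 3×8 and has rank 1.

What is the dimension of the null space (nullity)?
7

The rank-nullity theorem for an m×n matrix states:
rank(A) + nullity(A) = n (the number of columns).
Here n = 8 and rank(A) = 1, so nullity(A) = 8 - 1 = 7.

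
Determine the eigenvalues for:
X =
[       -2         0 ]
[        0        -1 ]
λ = -2, -1

Solve det(X - λI) = 0. For a 2×2 matrix the characteristic equation is λ² - (trace)λ + det = 0.
trace(X) = a + d = -2 - 1 = -3.
det(X) = a*d - b*c = (-2)*(-1) - (0)*(0) = 2 - 0 = 2.
Characteristic equation: λ² - (-3)λ + (2) = 0.
Discriminant = (-3)² - 4*(2) = 9 - 8 = 1.
λ = (-3 ± √1) / 2 = (-3 ± 1) / 2 = -2, -1.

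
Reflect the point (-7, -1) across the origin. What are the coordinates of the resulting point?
(7, 1)

Reflection across origin: (-7, -1) → (7, 1)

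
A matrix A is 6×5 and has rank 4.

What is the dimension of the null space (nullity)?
1

The rank-nullity theorem for an m×n matrix states:
rank(A) + nullity(A) = n (the number of columns).
Here n = 5 and rank(A) = 4, so nullity(A) = 5 - 4 = 1.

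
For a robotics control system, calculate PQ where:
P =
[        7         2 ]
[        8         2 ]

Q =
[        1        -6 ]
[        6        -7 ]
PQ =
[       19       -56 ]
[       20       -62 ]

Matrix multiplication: (PQ)[i][j] = sum over k of P[i][k] * Q[k][j].
  (PQ)[0][0] = (7)*(1) + (2)*(6) = 19
  (PQ)[0][1] = (7)*(-6) + (2)*(-7) = -56
  (PQ)[1][0] = (8)*(1) + (2)*(6) = 20
  (PQ)[1][1] = (8)*(-6) + (2)*(-7) = -62
PQ =
[       19       -56 ]
[       20       -62 ]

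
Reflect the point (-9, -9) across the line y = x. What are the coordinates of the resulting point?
(-9, -9)

Reflection across line y = x: (-9, -9) → (-9, -9)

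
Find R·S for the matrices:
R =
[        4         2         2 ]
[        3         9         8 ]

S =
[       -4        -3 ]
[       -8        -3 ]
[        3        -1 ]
RS =
[      -26       -20 ]
[      -60       -44 ]

Matrix multiplication: (RS)[i][j] = sum over k of R[i][k] * S[k][j].
  (RS)[0][0] = (4)*(-4) + (2)*(-8) + (2)*(3) = -26
  (RS)[0][1] = (4)*(-3) + (2)*(-3) + (2)*(-1) = -20
  (RS)[1][0] = (3)*(-4) + (9)*(-8) + (8)*(3) = -60
  (RS)[1][1] = (3)*(-3) + (9)*(-3) + (8)*(-1) = -44
RS =
[      -26       -20 ]
[      -60       -44 ]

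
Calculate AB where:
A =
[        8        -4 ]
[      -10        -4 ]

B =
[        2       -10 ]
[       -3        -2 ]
AB =
[       28       -72 ]
[       -8       108 ]

Matrix multiplication: (AB)[i][j] = sum over k of A[i][k] * B[k][j].
  (AB)[0][0] = (8)*(2) + (-4)*(-3) = 28
  (AB)[0][1] = (8)*(-10) + (-4)*(-2) = -72
  (AB)[1][0] = (-10)*(2) + (-4)*(-3) = -8
  (AB)[1][1] = (-10)*(-10) + (-4)*(-2) = 108
AB =
[       28       -72 ]
[       -8       108 ]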